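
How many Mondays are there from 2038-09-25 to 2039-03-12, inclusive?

2038-09-25 is a Saturday.
From 2038-09-25 to 2039-03-12 is 169 days inclusive.
169 = 7 × 24 + 1, so there are 24 full weeks plus 1 extra day.
Each full week contributes one Monday: 24 so far.
The 1 extra day is Sat — none qualify.
Total: 24 + 0 = 24.

24 Mondays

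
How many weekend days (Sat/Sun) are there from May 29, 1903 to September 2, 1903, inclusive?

28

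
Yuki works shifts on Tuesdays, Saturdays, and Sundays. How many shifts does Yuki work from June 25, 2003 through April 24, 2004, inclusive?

June 25, 2003 is a Wednesday.
From June 25, 2003 to April 24, 2004 is 305 days inclusive.
305 = 7 × 43 + 4, so there are 43 full weeks plus 4 extra days.
Each full week contributes 3 days from the set (Tue, Sat, Sun): 43 × 3 = 129.
The 4 extra days are Wed, Thu, Fri, Sat — 1 of them qualifies.
Total: 129 + 1 = 130.

130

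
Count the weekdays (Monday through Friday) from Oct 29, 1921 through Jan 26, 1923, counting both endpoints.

325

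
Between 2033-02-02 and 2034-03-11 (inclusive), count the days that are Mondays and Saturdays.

2033-02-02 is a Wednesday.
From 2033-02-02 to 2034-03-11 is 403 days inclusive.
403 = 7 × 57 + 4, so there are 57 full weeks plus 4 extra days.
Each full week contributes 2 days from the set (Mon, Sat): 57 × 2 = 114.
The 4 extra days are Wednesday, Thursday, Friday, Saturday — 1 of them qualifies.
Total: 114 + 1 = 115.

115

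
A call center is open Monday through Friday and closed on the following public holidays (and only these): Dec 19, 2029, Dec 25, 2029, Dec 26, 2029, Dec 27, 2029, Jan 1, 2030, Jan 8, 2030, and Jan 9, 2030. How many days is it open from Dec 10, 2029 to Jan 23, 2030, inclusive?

Dec 10, 2029 is a Monday.
The range spans 45 days (inclusive of both endpoints).
45 = 7 × 6 + 3, so there are 6 full weeks plus 3 extra days.
Each full week contributes 5 weekdays (Mon–Fri): 6 × 5 = 30.
The 3 extra days are Mon, Tue, Wed — 3 of them qualify.
Total: 30 + 3 = 33.
Holidays: Dec 19, 2029 (Wed); Dec 25, 2029 (Tue); Dec 26, 2029 (Wed); Dec 27, 2029 (Thu); Jan 1, 2030 (Tue); Jan 8, 2030 (Tue); Jan 9, 2030 (Wed).
All 7 holidays fall on weekdays, so subtract 7.
Business days: 33 − 7 = 26.

26 business days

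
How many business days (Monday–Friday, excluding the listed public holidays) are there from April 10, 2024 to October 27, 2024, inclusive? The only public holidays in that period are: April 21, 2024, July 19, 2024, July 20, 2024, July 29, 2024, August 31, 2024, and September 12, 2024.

April 10, 2024 is a Wednesday.
The range spans 201 days (inclusive of both endpoints).
201 = 7 × 28 + 5, so there are 28 full weeks plus 5 extra days.
Each full week contributes 5 weekdays (Mon–Fri): 28 × 5 = 140.
The 5 extra days are Wednesday, Thursday, Friday, Saturday, Sunday — 3 of them qualify.
Total: 140 + 3 = 143.
Holidays: April 21, 2024 (Sun); July 19, 2024 (Fri); July 20, 2024 (Sat); July 29, 2024 (Mon); August 31, 2024 (Sat); September 12, 2024 (Thu).
3 of the 6 holidays fall on weekdays; the rest are weekends and were already excluded.
Business days: 143 − 3 = 140.

140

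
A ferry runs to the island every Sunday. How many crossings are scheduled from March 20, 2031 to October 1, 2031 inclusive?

28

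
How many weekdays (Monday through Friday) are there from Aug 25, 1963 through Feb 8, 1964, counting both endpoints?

Aug 25, 1963 is a Sunday.
From Aug 25, 1963 to Feb 8, 1964 is 168 days inclusive.
168 = 7 × 24, so the span is exactly 24 full weeks.
Each full week contributes 5 weekdays (Mon–Fri): 24 × 5 = 120.

120 weekdays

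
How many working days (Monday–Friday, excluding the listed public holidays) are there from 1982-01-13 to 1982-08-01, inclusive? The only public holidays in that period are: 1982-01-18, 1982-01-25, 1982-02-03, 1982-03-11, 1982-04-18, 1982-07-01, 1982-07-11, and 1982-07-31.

1982-01-13 is a Wednesday.
From 1982-01-13 to 1982-08-01 is 201 days inclusive.
201 = 7 × 28 + 5, so there are 28 full weeks plus 5 extra days.
Each full week contributes 5 weekdays (Mon–Fri): 28 × 5 = 140.
The 5 extra days are Wednesday, Thursday, Friday, Saturday, Sunday — 3 of them qualify.
Total: 140 + 3 = 143.
Holidays: 1982-01-18 (Mon); 1982-01-25 (Mon); 1982-02-03 (Wed); 1982-03-11 (Thu); 1982-04-18 (Sun); 1982-07-01 (Thu); 1982-07-11 (Sun); 1982-07-31 (Sat).
5 of the 8 holidays fall on weekdays; the rest are weekends and were already excluded.
Business days: 143 − 5 = 138.

138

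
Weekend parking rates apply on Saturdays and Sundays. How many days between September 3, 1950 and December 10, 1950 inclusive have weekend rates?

September 3, 1950 is a Sunday.
From September 3, 1950 to December 10, 1950 is 99 days inclusive.
99 = 7 × 14 + 1, so there are 14 full weeks plus 1 extra day.
Each full week contributes 2 weekend days (Sat, Sun): 14 × 2 = 28.
The 1 extra day is Sun — 1 of them qualifies.
Total: 28 + 1 = 29.

29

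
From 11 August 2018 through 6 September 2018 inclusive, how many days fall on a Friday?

11 August 2018 is a Saturday.
The range spans 27 days (inclusive of both endpoints).
27 = 7 × 3 + 6, so there are 3 full weeks plus 6 extra days.
Each full week contributes one Friday: 3 so far.
The 6 extra days are Sat, Sun, Mon, Tue, Wed, Thu — none qualify.
Total: 3 + 0 = 3.

3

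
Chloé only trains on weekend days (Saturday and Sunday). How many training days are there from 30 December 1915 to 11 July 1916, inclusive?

56

30 December 1915 is a Thursday.
The range spans 195 days (inclusive of both endpoints).
195 = 7 × 27 + 6, so there are 27 full weeks plus 6 extra days.
Each full week contributes 2 weekend days (Sat, Sun): 27 × 2 = 54.
The 6 extra days are Thursday, Friday, Saturday, Sunday, Monday, Tuesday — 2 of them qualify.
Total: 54 + 2 = 56.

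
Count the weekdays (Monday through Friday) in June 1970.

Jun 1, 1970 is a Monday.
From Jun 1, 1970 to Jun 30, 1970 is 30 days inclusive.
30 = 7 × 4 + 2, so there are 4 full weeks plus 2 extra days.
Each full week contributes 5 weekdays (Mon–Fri): 4 × 5 = 20.
The 2 extra days are Mon, Tue — 2 of them qualify.
Total: 20 + 2 = 22.

22 weekdays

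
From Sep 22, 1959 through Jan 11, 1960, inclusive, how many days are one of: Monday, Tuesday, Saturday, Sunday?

Sep 22, 1959 is a Tuesday.
That's 112 days from start to end, counting both.
112 = 7 × 16, so the span is exactly 16 full weeks.
Each full week contributes 4 days from the set (Mon, Tue, Sat, Sun): 16 × 4 = 64.

64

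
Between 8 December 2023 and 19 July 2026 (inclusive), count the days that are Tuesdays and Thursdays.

272

8 December 2023 is a Friday.
That's 955 days from start to end, counting both.
955 = 7 × 136 + 3, so there are 136 full weeks plus 3 extra days.
Each full week contributes 2 days from the set (Tue, Thu): 136 × 2 = 272.
The 3 extra days are Friday, Saturday, Sunday — none qualify.
Total: 272 + 0 = 272.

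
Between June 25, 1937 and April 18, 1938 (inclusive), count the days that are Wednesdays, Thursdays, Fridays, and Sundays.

June 25, 1937 is a Friday.
From June 25, 1937 to April 18, 1938 is 298 days inclusive.
298 = 7 × 42 + 4, so there are 42 full weeks plus 4 extra days.
Each full week contributes 4 days from the set (Wed, Thu, Fri, Sun): 42 × 4 = 168.
The 4 extra days are Friday, Saturday, Sunday, Monday — 2 of them qualify.
Total: 168 + 2 = 170.

170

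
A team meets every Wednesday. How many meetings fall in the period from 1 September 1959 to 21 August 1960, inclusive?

1 September 1959 is a Tuesday.
The range spans 356 days (inclusive of both endpoints).
356 = 7 × 50 + 6, so there are 50 full weeks plus 6 extra days.
Each full week contributes one Wednesday: 50 so far.
The 6 extra days are Tue, Wed, Thu, Fri, Sat, Sun — 1 of them qualifies.
Total: 50 + 1 = 51.

51 Wednesdays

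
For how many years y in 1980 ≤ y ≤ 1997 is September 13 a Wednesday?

Day of week of September 13 in each year:
1980: Sat, 1981: Sun, 1982: Mon, 1983: Tue, 1984: Thu, 1985: Fri, 1986: Sat, 1987: Sun, 1988: Tue, 1989: Wed ✓, 1990: Thu, 1991: Fri, 1992: Sun, 1993: Mon, 1994: Tue, 1995: Wed ✓, 1996: Fri, 1997: Sat
Wednesdays: 1989, 1995.

2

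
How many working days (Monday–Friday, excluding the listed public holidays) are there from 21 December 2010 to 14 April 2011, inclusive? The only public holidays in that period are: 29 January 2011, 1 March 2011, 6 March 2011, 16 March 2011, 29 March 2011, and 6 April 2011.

79 working days

21 December 2010 is a Tuesday.
That's 115 days from start to end, counting both.
115 = 7 × 16 + 3, so there are 16 full weeks plus 3 extra days.
Each full week contributes 5 weekdays (Mon–Fri): 16 × 5 = 80.
The 3 extra days are Tue, Wed, Thu — 3 of them qualify.
Total: 80 + 3 = 83.
Holidays: 29 January 2011 (Sat); 1 March 2011 (Tue); 6 March 2011 (Sun); 16 March 2011 (Wed); 29 March 2011 (Tue); 6 April 2011 (Wed).
4 of the 6 holidays fall on weekdays; the rest are weekends and were already excluded.
Business days: 83 − 4 = 79.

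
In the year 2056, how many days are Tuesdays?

52

January 1, 2056 is a Saturday.
From January 1, 2056 to December 31, 2056 is 366 days inclusive.
366 = 7 × 52 + 2, so there are 52 full weeks plus 2 extra days.
Each full week contributes one Tuesday: 52 so far.
The 2 extra days are Sat, Sun — none qualify.
Total: 52 + 0 = 52.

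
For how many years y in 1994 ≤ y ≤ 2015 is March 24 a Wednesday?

3

Day of week of March 24 in each year:
1994: Thu, 1995: Fri, 1996: Sun, 1997: Mon, 1998: Tue, 1999: Wed ✓, 2000: Fri, 2001: Sat, 2002: Sun, 2003: Mon, 2004: Wed ✓, 2005: Thu, 2006: Fri, 2007: Sat, 2008: Mon, 2009: Tue, 2010: Wed ✓, 2011: Thu, 2012: Sat, 2013: Sun, 2014: Mon, 2015: Tue
Wednesdays: 1999, 2004, 2010.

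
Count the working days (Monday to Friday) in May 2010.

May 1, 2010 is a Saturday.
The range spans 31 days (inclusive of both endpoints).
31 = 7 × 4 + 3, so there are 4 full weeks plus 3 extra days.
Each full week contributes 5 weekdays (Mon–Fri): 4 × 5 = 20.
The 3 extra days are Saturday, Sunday, Monday — 1 of them qualifies.
Total: 20 + 1 = 21.

21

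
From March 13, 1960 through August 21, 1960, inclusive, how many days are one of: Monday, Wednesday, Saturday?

69

March 13, 1960 is a Sunday.
That's 162 days from start to end, counting both.
162 = 7 × 23 + 1, so there are 23 full weeks plus 1 extra day.
Each full week contributes 3 days from the set (Mon, Wed, Sat): 23 × 3 = 69.
The 1 extra day is Sunday — none qualify.
Total: 69 + 0 = 69.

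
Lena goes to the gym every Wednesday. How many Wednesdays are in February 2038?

2038-02-01 is a Monday.
The range spans 28 days (inclusive of both endpoints).
28 = 7 × 4, so the span is exactly 4 full weeks.
Each full week contributes one Wednesday: 4 so far.
Total: 4.

4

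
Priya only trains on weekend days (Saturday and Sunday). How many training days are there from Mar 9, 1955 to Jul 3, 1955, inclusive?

Mar 9, 1955 is a Wednesday.
From Mar 9, 1955 to Jul 3, 1955 is 117 days inclusive.
117 = 7 × 16 + 5, so there are 16 full weeks plus 5 extra days.
Each full week contributes 2 weekend days (Sat, Sun): 16 × 2 = 32.
The 5 extra days are Wed, Thu, Fri, Sat, Sun — 2 of them qualify.
Total: 32 + 2 = 34.

34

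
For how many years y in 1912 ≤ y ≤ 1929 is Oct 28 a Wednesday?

Day of week of October 28 in each year:
1912: Mon, 1913: Tue, 1914: Wed ✓, 1915: Thu, 1916: Sat, 1917: Sun, 1918: Mon, 1919: Tue, 1920: Thu, 1921: Fri, 1922: Sat, 1923: Sun, 1924: Tue, 1925: Wed ✓, 1926: Thu, 1927: Fri, 1928: Sun, 1929: Mon
Wednesdays: 1914, 1925.

2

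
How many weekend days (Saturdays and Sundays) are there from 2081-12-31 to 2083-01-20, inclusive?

110

2081-12-31 is a Wednesday.
From 2081-12-31 to 2083-01-20 is 386 days inclusive.
386 = 7 × 55 + 1, so there are 55 full weeks plus 1 extra day.
Each full week contributes 2 weekend days (Sat, Sun): 55 × 2 = 110.
The 1 extra day is Wed — none qualify.
Total: 110 + 0 = 110.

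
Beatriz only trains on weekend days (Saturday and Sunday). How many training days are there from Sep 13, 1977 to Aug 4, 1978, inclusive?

Sep 13, 1977 is a Tuesday.
From Sep 13, 1977 to Aug 4, 1978 is 326 days inclusive.
326 = 7 × 46 + 4, so there are 46 full weeks plus 4 extra days.
Each full week contributes 2 weekend days (Sat, Sun): 46 × 2 = 92.
The 4 extra days are Tuesday, Wednesday, Thursday, Friday — none qualify.
Total: 92 + 0 = 92.

92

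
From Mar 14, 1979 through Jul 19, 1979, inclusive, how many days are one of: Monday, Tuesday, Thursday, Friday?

Mar 14, 1979 is a Wednesday.
That's 128 days from start to end, counting both.
128 = 7 × 18 + 2, so there are 18 full weeks plus 2 extra days.
Each full week contributes 4 days from the set (Mon, Tue, Thu, Fri): 18 × 4 = 72.
The 2 extra days are Wed, Thu — 1 of them qualifies.
Total: 72 + 1 = 73.

73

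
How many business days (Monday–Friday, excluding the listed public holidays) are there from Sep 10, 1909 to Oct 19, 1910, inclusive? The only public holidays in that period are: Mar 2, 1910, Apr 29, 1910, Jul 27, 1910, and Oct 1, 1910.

286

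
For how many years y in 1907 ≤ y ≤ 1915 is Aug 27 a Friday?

2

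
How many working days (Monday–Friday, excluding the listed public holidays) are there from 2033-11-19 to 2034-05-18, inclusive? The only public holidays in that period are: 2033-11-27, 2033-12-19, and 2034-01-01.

128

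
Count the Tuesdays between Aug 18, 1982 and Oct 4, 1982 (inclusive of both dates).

6 Tuesdays

Aug 18, 1982 is a Wednesday.
The range spans 48 days (inclusive of both endpoints).
48 = 7 × 6 + 6, so there are 6 full weeks plus 6 extra days.
Each full week contributes one Tuesday: 6 so far.
The 6 extra days are Wed, Thu, Fri, Sat, Sun, Mon — none qualify.
Total: 6 + 0 = 6.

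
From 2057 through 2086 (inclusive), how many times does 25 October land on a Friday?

5

Day of week of October 25 in each year:
2057: Thu, 2058: Fri ✓, 2059: Sat, 2060: Mon, 2061: Tue, 2062: Wed, 2063: Thu, 2064: Sat, 2065: Sun, 2066: Mon, 2067: Tue, 2068: Thu, 2069: Fri ✓, 2070: Sat, 2071: Sun, 2072: Tue, 2073: Wed, 2074: Thu, 2075: Fri ✓, 2076: Sun, 2077: Mon, 2078: Tue, 2079: Wed, 2080: Fri ✓, 2081: Sat, 2082: Sun, 2083: Mon, 2084: Wed, 2085: Thu, 2086: Fri ✓
Fridays: 2058, 2069, 2075, 2080, 2086.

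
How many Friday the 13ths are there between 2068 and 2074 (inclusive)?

Friday-the-13ths by year:
2068: Jan, Apr, Jul
2069: Sep, Dec
2070: Jun
2071: Feb, Mar, Nov
2072: May
2073: Jan, Oct
2074: Apr, Jul

14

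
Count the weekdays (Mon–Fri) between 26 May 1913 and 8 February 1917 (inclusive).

26 May 1913 is a Monday.
From 26 May 1913 to 8 February 1917 is 1355 days inclusive.
1355 = 7 × 193 + 4, so there are 193 full weeks plus 4 extra days.
Each full week contributes 5 weekdays (Mon–Fri): 193 × 5 = 965.
The 4 extra days are Mon, Tue, Wed, Thu — 4 of them qualify.
Total: 965 + 4 = 969.

969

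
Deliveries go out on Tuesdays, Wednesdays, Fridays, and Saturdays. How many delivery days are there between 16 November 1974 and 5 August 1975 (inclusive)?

16 November 1974 is a Saturday.
The range spans 263 days (inclusive of both endpoints).
263 = 7 × 37 + 4, so there are 37 full weeks plus 4 extra days.
Each full week contributes 4 days from the set (Tue, Wed, Fri, Sat): 37 × 4 = 148.
The 4 extra days are Sat, Sun, Mon, Tue — 2 of them qualify.
Total: 148 + 2 = 150.

150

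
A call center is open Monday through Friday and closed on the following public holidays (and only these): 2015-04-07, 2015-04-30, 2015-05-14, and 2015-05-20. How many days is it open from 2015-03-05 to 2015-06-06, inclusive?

63

2015-03-05 is a Thursday.
The range spans 94 days (inclusive of both endpoints).
94 = 7 × 13 + 3, so there are 13 full weeks plus 3 extra days.
Each full week contributes 5 weekdays (Mon–Fri): 13 × 5 = 65.
The 3 extra days are Thu, Fri, Sat — 2 of them qualify.
Total: 65 + 2 = 67.
Holidays: 2015-04-07 (Tue); 2015-04-30 (Thu); 2015-05-14 (Thu); 2015-05-20 (Wed).
All 4 holidays fall on weekdays, so subtract 4.
Business days: 67 − 4 = 63.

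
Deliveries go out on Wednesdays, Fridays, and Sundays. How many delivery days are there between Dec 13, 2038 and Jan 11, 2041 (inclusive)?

326

Dec 13, 2038 is a Monday.
That's 761 days from start to end, counting both.
761 = 7 × 108 + 5, so there are 108 full weeks plus 5 extra days.
Each full week contributes 3 days from the set (Wed, Fri, Sun): 108 × 3 = 324.
The 5 extra days are Monday, Tuesday, Wednesday, Thursday, Friday — 2 of them qualify.
Total: 324 + 2 = 326.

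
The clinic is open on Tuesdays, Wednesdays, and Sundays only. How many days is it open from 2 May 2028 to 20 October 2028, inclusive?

74

2 May 2028 is a Tuesday.
That's 172 days from start to end, counting both.
172 = 7 × 24 + 4, so there are 24 full weeks plus 4 extra days.
Each full week contributes 3 days from the set (Tue, Wed, Sun): 24 × 3 = 72.
The 4 extra days are Tuesday, Wednesday, Thursday, Friday — 2 of them qualify.
Total: 72 + 2 = 74.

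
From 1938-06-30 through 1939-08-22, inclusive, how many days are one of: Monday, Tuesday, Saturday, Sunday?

1938-06-30 is a Thursday.
From 1938-06-30 to 1939-08-22 is 419 days inclusive.
419 = 7 × 59 + 6, so there are 59 full weeks plus 6 extra days.
Each full week contributes 4 days from the set (Mon, Tue, Sat, Sun): 59 × 4 = 236.
The 6 extra days are Thu, Fri, Sat, Sun, Mon, Tue — 4 of them qualify.
Total: 236 + 4 = 240.

240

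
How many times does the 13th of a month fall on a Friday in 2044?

The 13th falls on a Friday when the month's 13th has weekday Fri.
Jan 13 is Wed; Feb 13 is Sat; Mar 13 is Sun; Apr 13 is Wed; May 13 is Fri ✓; Jun 13 is Mon; Jul 13 is Wed; Aug 13 is Sat; Sep 13 is Tue; Oct 13 is Thu; Nov 13 is Sun; Dec 13 is Tue.
Friday the 13ths: May.

1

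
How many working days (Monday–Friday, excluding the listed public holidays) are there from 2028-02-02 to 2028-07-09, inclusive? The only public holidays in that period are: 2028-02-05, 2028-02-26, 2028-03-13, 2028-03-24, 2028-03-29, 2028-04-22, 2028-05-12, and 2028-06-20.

2028-02-02 is a Wednesday.
From 2028-02-02 to 2028-07-09 is 159 days inclusive.
159 = 7 × 22 + 5, so there are 22 full weeks plus 5 extra days.
Each full week contributes 5 weekdays (Mon–Fri): 22 × 5 = 110.
The 5 extra days are Wed, Thu, Fri, Sat, Sun — 3 of them qualify.
Total: 110 + 3 = 113.
Holidays: 2028-02-05 (Sat); 2028-02-26 (Sat); 2028-03-13 (Mon); 2028-03-24 (Fri); 2028-03-29 (Wed); 2028-04-22 (Sat); 2028-05-12 (Fri); 2028-06-20 (Tue).
5 of the 8 holidays fall on weekdays; the rest are weekends and were already excluded.
Business days: 113 − 5 = 108.

108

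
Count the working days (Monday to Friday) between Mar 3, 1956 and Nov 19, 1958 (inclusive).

708

Mar 3, 1956 is a Saturday.
From Mar 3, 1956 to Nov 19, 1958 is 992 days inclusive.
992 = 7 × 141 + 5, so there are 141 full weeks plus 5 extra days.
Each full week contributes 5 weekdays (Mon–Fri): 141 × 5 = 705.
The 5 extra days are Sat, Sun, Mon, Tue, Wed — 3 of them qualify.
Total: 705 + 3 = 708.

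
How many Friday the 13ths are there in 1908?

2

The 13th falls on a Friday when the month's 13th has weekday Fri.
Jan 13 is Mon; Feb 13 is Thu; Mar 13 is Fri ✓; Apr 13 is Mon; May 13 is Wed; Jun 13 is Sat; Jul 13 is Mon; Aug 13 is Thu; Sep 13 is Sun; Oct 13 is Tue; Nov 13 is Fri ✓; Dec 13 is Sun.
Friday the 13ths: Mar, Nov.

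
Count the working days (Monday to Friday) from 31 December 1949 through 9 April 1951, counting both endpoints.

31 December 1949 is a Saturday.
The range spans 465 days (inclusive of both endpoints).
465 = 7 × 66 + 3, so there are 66 full weeks plus 3 extra days.
Each full week contributes 5 weekdays (Mon–Fri): 66 × 5 = 330.
The 3 extra days are Sat, Sun, Mon — 1 of them qualifies.
Total: 330 + 1 = 331.

331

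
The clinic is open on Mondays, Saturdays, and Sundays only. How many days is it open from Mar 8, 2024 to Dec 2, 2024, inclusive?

117

Mar 8, 2024 is a Friday.
From Mar 8, 2024 to Dec 2, 2024 is 270 days inclusive.
270 = 7 × 38 + 4, so there are 38 full weeks plus 4 extra days.
Each full week contributes 3 days from the set (Mon, Sat, Sun): 38 × 3 = 114.
The 4 extra days are Fri, Sat, Sun, Mon — 3 of them qualify.
Total: 114 + 3 = 117.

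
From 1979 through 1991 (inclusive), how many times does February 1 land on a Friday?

Day of week of February 1 in each year:
1979: Thu, 1980: Fri ✓, 1981: Sun, 1982: Mon, 1983: Tue, 1984: Wed, 1985: Fri ✓, 1986: Sat, 1987: Sun, 1988: Mon, 1989: Wed, 1990: Thu, 1991: Fri ✓
Fridays: 1980, 1985, 1991.

3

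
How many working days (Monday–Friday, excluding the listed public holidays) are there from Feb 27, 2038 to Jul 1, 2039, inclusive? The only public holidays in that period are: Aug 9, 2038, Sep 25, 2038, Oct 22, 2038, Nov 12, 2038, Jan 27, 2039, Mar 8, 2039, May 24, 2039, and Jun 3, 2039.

Feb 27, 2038 is a Saturday.
From Feb 27, 2038 to Jul 1, 2039 is 490 days inclusive.
490 = 7 × 70, so the span is exactly 70 full weeks.
Each full week contributes 5 weekdays (Mon–Fri): 70 × 5 = 350.
Total: 350.
Holidays: Aug 9, 2038 (Mon); Sep 25, 2038 (Sat); Oct 22, 2038 (Fri); Nov 12, 2038 (Fri); Jan 27, 2039 (Thu); Mar 8, 2039 (Tue); May 24, 2039 (Tue); Jun 3, 2039 (Fri).
7 of the 8 holidays fall on weekdays; the rest are weekends and were already excluded.
Business days: 350 − 7 = 343.

343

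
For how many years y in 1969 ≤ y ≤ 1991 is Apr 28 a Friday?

Day of week of April 28 in each year:
1969: Mon, 1970: Tue, 1971: Wed, 1972: Fri ✓, 1973: Sat, 1974: Sun, 1975: Mon, 1976: Wed, 1977: Thu, 1978: Fri ✓, 1979: Sat, 1980: Mon, 1981: Tue, 1982: Wed, 1983: Thu, 1984: Sat, 1985: Sun, 1986: Mon, 1987: Tue, 1988: Thu, 1989: Fri ✓, 1990: Sat, 1991: Sun
Fridays: 1972, 1978, 1989.

3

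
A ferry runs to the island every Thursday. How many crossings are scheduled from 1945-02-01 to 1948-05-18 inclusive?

1945-02-01 is a Thursday.
From 1945-02-01 to 1948-05-18 is 1203 days inclusive.
1203 = 7 × 171 + 6, so there are 171 full weeks plus 6 extra days.
Each full week contributes one Thursday: 171 so far.
The 6 extra days are Thursday, Friday, Saturday, Sunday, Monday, Tuesday — 1 of them qualifies.
Total: 171 + 1 = 172.

172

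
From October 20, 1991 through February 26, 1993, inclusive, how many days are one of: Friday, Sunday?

142

October 20, 1991 is a Sunday.
From October 20, 1991 to February 26, 1993 is 496 days inclusive.
496 = 7 × 70 + 6, so there are 70 full weeks plus 6 extra days.
Each full week contributes 2 days from the set (Fri, Sun): 70 × 2 = 140.
The 6 extra days are Sunday, Monday, Tuesday, Wednesday, Thursday, Friday — 2 of them qualify.
Total: 140 + 2 = 142.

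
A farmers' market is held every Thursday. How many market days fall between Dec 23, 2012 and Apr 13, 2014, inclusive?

68

Dec 23, 2012 is a Sunday.
The range spans 477 days (inclusive of both endpoints).
477 = 7 × 68 + 1, so there are 68 full weeks plus 1 extra day.
Each full week contributes one Thursday: 68 so far.
The 1 extra day is Sun — none qualify.
Total: 68 + 0 = 68.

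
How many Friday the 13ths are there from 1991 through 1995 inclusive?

Friday-the-13ths by year:
1991: Sep, Dec
1992: Mar, Nov
1993: Aug
1994: May
1995: Jan, Oct

8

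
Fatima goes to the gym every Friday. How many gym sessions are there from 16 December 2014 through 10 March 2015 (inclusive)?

12 Fridays

16 December 2014 is a Tuesday.
From 16 December 2014 to 10 March 2015 is 85 days inclusive.
85 = 7 × 12 + 1, so there are 12 full weeks plus 1 extra day.
Each full week contributes one Friday: 12 so far.
The 1 extra day is Tuesday — none qualify.
Total: 12 + 0 = 12.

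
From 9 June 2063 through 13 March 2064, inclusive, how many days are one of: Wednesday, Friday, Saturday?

119

9 June 2063 is a Saturday.
That's 279 days from start to end, counting both.
279 = 7 × 39 + 6, so there are 39 full weeks plus 6 extra days.
Each full week contributes 3 days from the set (Wed, Fri, Sat): 39 × 3 = 117.
The 6 extra days are Sat, Sun, Mon, Tue, Wed, Thu — 2 of them qualify.
Total: 117 + 2 = 119.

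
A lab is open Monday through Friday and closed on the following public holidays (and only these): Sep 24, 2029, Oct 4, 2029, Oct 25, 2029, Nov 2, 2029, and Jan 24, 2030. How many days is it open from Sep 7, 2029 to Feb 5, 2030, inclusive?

Sep 7, 2029 is a Friday.
The range spans 152 days (inclusive of both endpoints).
152 = 7 × 21 + 5, so there are 21 full weeks plus 5 extra days.
Each full week contributes 5 weekdays (Mon–Fri): 21 × 5 = 105.
The 5 extra days are Friday, Saturday, Sunday, Monday, Tuesday — 3 of them qualify.
Total: 105 + 3 = 108.
Holidays: Sep 24, 2029 (Mon); Oct 4, 2029 (Thu); Oct 25, 2029 (Thu); Nov 2, 2029 (Fri); Jan 24, 2030 (Thu).
All 5 holidays fall on weekdays, so subtract 5.
Business days: 108 − 5 = 103.

103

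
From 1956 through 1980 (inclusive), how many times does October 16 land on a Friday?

Day of week of October 16 in each year:
1956: Tue, 1957: Wed, 1958: Thu, 1959: Fri ✓, 1960: Sun, 1961: Mon, 1962: Tue, 1963: Wed, 1964: Fri ✓, 1965: Sat, 1966: Sun, 1967: Mon, 1968: Wed, 1969: Thu, 1970: Fri ✓, 1971: Sat, 1972: Mon, 1973: Tue, 1974: Wed, 1975: Thu, 1976: Sat, 1977: Sun, 1978: Mon, 1979: Tue, 1980: Thu
Fridays: 1959, 1964, 1970.

3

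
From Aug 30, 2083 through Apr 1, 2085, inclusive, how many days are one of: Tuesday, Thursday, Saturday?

249

Aug 30, 2083 is a Monday.
From Aug 30, 2083 to Apr 1, 2085 is 581 days inclusive.
581 = 7 × 83, so the span is exactly 83 full weeks.
Each full week contributes 3 days from the set (Tue, Thu, Sat): 83 × 3 = 249.
Total: 249.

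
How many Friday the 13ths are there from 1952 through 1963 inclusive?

Friday-the-13ths by year:
1952: Jun
1953: Feb, Mar, Nov
1954: Aug
1955: May
1956: Jan, Apr, Jul
1957: Sep, Dec
1958: Jun
1959: Feb, Mar, Nov
1960: May
1961: Jan, Oct
1962: Apr, Jul
1963: Sep, Dec

22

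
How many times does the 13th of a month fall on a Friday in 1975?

The 13th falls on a Friday when the month's 13th has weekday Fri.
Jan 13 is Mon; Feb 13 is Thu; Mar 13 is Thu; Apr 13 is Sun; May 13 is Tue; Jun 13 is Fri ✓; Jul 13 is Sun; Aug 13 is Wed; Sep 13 is Sat; Oct 13 is Mon; Nov 13 is Thu; Dec 13 is Sat.
Friday the 13ths: Jun.

1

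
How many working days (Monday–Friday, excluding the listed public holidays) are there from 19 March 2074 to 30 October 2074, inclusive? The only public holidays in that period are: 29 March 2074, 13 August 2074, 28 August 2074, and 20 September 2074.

19 March 2074 is a Monday.
The range spans 226 days (inclusive of both endpoints).
226 = 7 × 32 + 2, so there are 32 full weeks plus 2 extra days.
Each full week contributes 5 weekdays (Mon–Fri): 32 × 5 = 160.
The 2 extra days are Mon, Tue — 2 of them qualify.
Total: 160 + 2 = 162.
Holidays: 29 March 2074 (Thu); 13 August 2074 (Mon); 28 August 2074 (Tue); 20 September 2074 (Thu).
All 4 holidays fall on weekdays, so subtract 4.
Business days: 162 − 4 = 158.

158 working days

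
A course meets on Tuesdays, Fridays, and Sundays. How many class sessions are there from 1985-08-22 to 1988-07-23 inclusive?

1985-08-22 is a Thursday.
The range spans 1067 days (inclusive of both endpoints).
1067 = 7 × 152 + 3, so there are 152 full weeks plus 3 extra days.
Each full week contributes 3 days from the set (Tue, Fri, Sun): 152 × 3 = 456.
The 3 extra days are Thursday, Friday, Saturday — 1 of them qualifies.
Total: 456 + 1 = 457.

457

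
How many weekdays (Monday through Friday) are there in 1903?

261

1 January 1903 is a Thursday.
The range spans 365 days (inclusive of both endpoints).
365 = 7 × 52 + 1, so there are 52 full weeks plus 1 extra day.
Each full week contributes 5 weekdays (Mon–Fri): 52 × 5 = 260.
The 1 extra day is Thu — 1 of them qualifies.
Total: 260 + 1 = 261.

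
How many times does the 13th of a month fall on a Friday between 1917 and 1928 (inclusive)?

21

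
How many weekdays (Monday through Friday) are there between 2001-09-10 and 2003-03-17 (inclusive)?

2001-09-10 is a Monday.
From 2001-09-10 to 2003-03-17 is 554 days inclusive.
554 = 7 × 79 + 1, so there are 79 full weeks plus 1 extra day.
Each full week contributes 5 weekdays (Mon–Fri): 79 × 5 = 395.
The 1 extra day is Mon — 1 of them qualifies.
Total: 395 + 1 = 396.

396 weekdays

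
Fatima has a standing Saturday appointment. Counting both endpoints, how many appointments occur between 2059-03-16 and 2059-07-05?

2059-03-16 is a Sunday.
That's 112 days from start to end, counting both.
112 = 7 × 16, so the span is exactly 16 full weeks.
Each full week contributes one Saturday: 16 so far.

16 Saturdays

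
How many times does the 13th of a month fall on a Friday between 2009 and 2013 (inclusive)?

Friday-the-13ths by year:
2009: Feb, Mar, Nov
2010: Aug
2011: May
2012: Jan, Apr, Jul
2013: Sep, Dec

10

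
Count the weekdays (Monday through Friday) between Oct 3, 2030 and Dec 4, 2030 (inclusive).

Oct 3, 2030 is a Thursday.
That's 63 days from start to end, counting both.
63 = 7 × 9, so the span is exactly 9 full weeks.
Each full week contributes 5 weekdays (Mon–Fri): 9 × 5 = 45.
Total: 45.

45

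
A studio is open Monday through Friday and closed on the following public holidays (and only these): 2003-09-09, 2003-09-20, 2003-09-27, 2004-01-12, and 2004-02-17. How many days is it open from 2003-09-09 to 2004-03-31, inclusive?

2003-09-09 is a Tuesday.
The range spans 205 days (inclusive of both endpoints).
205 = 7 × 29 + 2, so there are 29 full weeks plus 2 extra days.
Each full week contributes 5 weekdays (Mon–Fri): 29 × 5 = 145.
The 2 extra days are Tuesday, Wednesday — 2 of them qualify.
Total: 145 + 2 = 147.
Holidays: 2003-09-09 (Tue); 2003-09-20 (Sat); 2003-09-27 (Sat); 2004-01-12 (Mon); 2004-02-17 (Tue).
3 of the 5 holidays fall on weekdays; the rest are weekends and were already excluded.
Business days: 147 − 3 = 144.

144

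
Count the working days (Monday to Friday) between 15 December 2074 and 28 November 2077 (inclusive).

770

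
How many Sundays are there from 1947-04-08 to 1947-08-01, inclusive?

1947-04-08 is a Tuesday.
From 1947-04-08 to 1947-08-01 is 116 days inclusive.
116 = 7 × 16 + 4, so there are 16 full weeks plus 4 extra days.
Each full week contributes one Sunday: 16 so far.
The 4 extra days are Tuesday, Wednesday, Thursday, Friday — none qualify.
Total: 16 + 0 = 16.

16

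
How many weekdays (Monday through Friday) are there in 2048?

262 weekdays

2048-01-01 is a Wednesday.
That's 366 days from start to end, counting both.
366 = 7 × 52 + 2, so there are 52 full weeks plus 2 extra days.
Each full week contributes 5 weekdays (Mon–Fri): 52 × 5 = 260.
The 2 extra days are Wednesday, Thursday — 2 of them qualify.
Total: 260 + 2 = 262.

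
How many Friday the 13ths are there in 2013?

The 13th falls on a Friday when the month's 13th has weekday Fri.
Jan 13 is Sun; Feb 13 is Wed; Mar 13 is Wed; Apr 13 is Sat; May 13 is Mon; Jun 13 is Thu; Jul 13 is Sat; Aug 13 is Tue; Sep 13 is Fri ✓; Oct 13 is Sun; Nov 13 is Wed; Dec 13 is Fri ✓.
Friday the 13ths: Sep, Dec.

2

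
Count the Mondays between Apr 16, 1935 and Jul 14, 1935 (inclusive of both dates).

Apr 16, 1935 is a Tuesday.
From Apr 16, 1935 to Jul 14, 1935 is 90 days inclusive.
90 = 7 × 12 + 6, so there are 12 full weeks plus 6 extra days.
Each full week contributes one Monday: 12 so far.
The 6 extra days are Tuesday, Wednesday, Thursday, Friday, Saturday, Sunday — none qualify.
Total: 12 + 0 = 12.

12 Mondays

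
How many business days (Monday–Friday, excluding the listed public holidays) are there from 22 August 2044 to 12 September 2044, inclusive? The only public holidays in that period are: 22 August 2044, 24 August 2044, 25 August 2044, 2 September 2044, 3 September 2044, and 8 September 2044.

11

22 August 2044 is a Monday.
From 22 August 2044 to 12 September 2044 is 22 days inclusive.
22 = 7 × 3 + 1, so there are 3 full weeks plus 1 extra day.
Each full week contributes 5 weekdays (Mon–Fri): 3 × 5 = 15.
The 1 extra day is Mon — 1 of them qualifies.
Total: 15 + 1 = 16.
Holidays: 22 August 2044 (Mon); 24 August 2044 (Wed); 25 August 2044 (Thu); 2 September 2044 (Fri); 3 September 2044 (Sat); 8 September 2044 (Thu).
5 of the 6 holidays fall on weekdays; the rest are weekends and were already excluded.
Business days: 16 − 5 = 11.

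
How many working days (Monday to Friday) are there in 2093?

261

2093-01-01 is a Thursday.
That's 365 days from start to end, counting both.
365 = 7 × 52 + 1, so there are 52 full weeks plus 1 extra day.
Each full week contributes 5 weekdays (Mon–Fri): 52 × 5 = 260.
The 1 extra day is Thursday — 1 of them qualifies.
Total: 260 + 1 = 261.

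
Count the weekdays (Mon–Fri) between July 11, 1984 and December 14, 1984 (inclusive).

113 weekdays

July 11, 1984 is a Wednesday.
That's 157 days from start to end, counting both.
157 = 7 × 22 + 3, so there are 22 full weeks plus 3 extra days.
Each full week contributes 5 weekdays (Mon–Fri): 22 × 5 = 110.
The 3 extra days are Wed, Thu, Fri — 3 of them qualify.
Total: 110 + 3 = 113.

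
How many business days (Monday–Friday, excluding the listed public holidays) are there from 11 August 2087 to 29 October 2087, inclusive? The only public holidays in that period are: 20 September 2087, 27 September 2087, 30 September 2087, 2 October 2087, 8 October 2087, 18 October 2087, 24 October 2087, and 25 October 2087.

11 August 2087 is a Monday.
From 11 August 2087 to 29 October 2087 is 80 days inclusive.
80 = 7 × 11 + 3, so there are 11 full weeks plus 3 extra days.
Each full week contributes 5 weekdays (Mon–Fri): 11 × 5 = 55.
The 3 extra days are Monday, Tuesday, Wednesday — 3 of them qualify.
Total: 55 + 3 = 58.
Holidays: 20 September 2087 (Sat); 27 September 2087 (Sat); 30 September 2087 (Tue); 2 October 2087 (Thu); 8 October 2087 (Wed); 18 October 2087 (Sat); 24 October 2087 (Fri); 25 October 2087 (Sat).
4 of the 8 holidays fall on weekdays; the rest are weekends and were already excluded.
Business days: 58 − 4 = 54.

54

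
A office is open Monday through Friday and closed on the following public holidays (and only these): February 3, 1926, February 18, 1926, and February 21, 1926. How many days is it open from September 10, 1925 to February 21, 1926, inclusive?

115 working days

September 10, 1925 is a Thursday.
From September 10, 1925 to February 21, 1926 is 165 days inclusive.
165 = 7 × 23 + 4, so there are 23 full weeks plus 4 extra days.
Each full week contributes 5 weekdays (Mon–Fri): 23 × 5 = 115.
The 4 extra days are Thu, Fri, Sat, Sun — 2 of them qualify.
Total: 115 + 2 = 117.
Holidays: February 3, 1926 (Wed); February 18, 1926 (Thu); February 21, 1926 (Sun).
2 of the 3 holidays fall on weekdays; the rest are weekends and were already excluded.
Business days: 117 − 2 = 115.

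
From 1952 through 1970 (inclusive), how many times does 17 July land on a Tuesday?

2

Day of week of July 17 in each year:
1952: Thu, 1953: Fri, 1954: Sat, 1955: Sun, 1956: Tue ✓, 1957: Wed, 1958: Thu, 1959: Fri, 1960: Sun, 1961: Mon, 1962: Tue ✓, 1963: Wed, 1964: Fri, 1965: Sat, 1966: Sun, 1967: Mon, 1968: Wed, 1969: Thu, 1970: Fri
Tuesdays: 1956, 1962.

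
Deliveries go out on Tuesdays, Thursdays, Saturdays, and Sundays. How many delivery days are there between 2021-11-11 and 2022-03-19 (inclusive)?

2021-11-11 is a Thursday.
From 2021-11-11 to 2022-03-19 is 129 days inclusive.
129 = 7 × 18 + 3, so there are 18 full weeks plus 3 extra days.
Each full week contributes 4 days from the set (Tue, Thu, Sat, Sun): 18 × 4 = 72.
The 3 extra days are Thursday, Friday, Saturday — 2 of them qualify.
Total: 72 + 2 = 74.

74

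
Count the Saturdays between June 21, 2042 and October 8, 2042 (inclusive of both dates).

16

June 21, 2042 is a Saturday.
The range spans 110 days (inclusive of both endpoints).
110 = 7 × 15 + 5, so there are 15 full weeks plus 5 extra days.
Each full week contributes one Saturday: 15 so far.
The 5 extra days are Sat, Sun, Mon, Tue, Wed — 1 of them qualifies.
Total: 15 + 1 = 16.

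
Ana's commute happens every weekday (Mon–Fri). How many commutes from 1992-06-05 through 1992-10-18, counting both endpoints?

96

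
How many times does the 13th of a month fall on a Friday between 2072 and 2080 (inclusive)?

15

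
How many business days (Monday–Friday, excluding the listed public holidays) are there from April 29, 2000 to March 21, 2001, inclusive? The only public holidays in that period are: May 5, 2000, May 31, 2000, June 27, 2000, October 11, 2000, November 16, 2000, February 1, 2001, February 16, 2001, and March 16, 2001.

225

April 29, 2000 is a Saturday.
That's 327 days from start to end, counting both.
327 = 7 × 46 + 5, so there are 46 full weeks plus 5 extra days.
Each full week contributes 5 weekdays (Mon–Fri): 46 × 5 = 230.
The 5 extra days are Sat, Sun, Mon, Tue, Wed — 3 of them qualify.
Total: 230 + 3 = 233.
Holidays: May 5, 2000 (Fri); May 31, 2000 (Wed); June 27, 2000 (Tue); October 11, 2000 (Wed); November 16, 2000 (Thu); February 1, 2001 (Thu); February 16, 2001 (Fri); March 16, 2001 (Fri).
All 8 holidays fall on weekdays, so subtract 8.
Business days: 233 − 8 = 225.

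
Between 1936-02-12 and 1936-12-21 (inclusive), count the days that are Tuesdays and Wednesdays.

1936-02-12 is a Wednesday.
From 1936-02-12 to 1936-12-21 is 314 days inclusive.
314 = 7 × 44 + 6, so there are 44 full weeks plus 6 extra days.
Each full week contributes 2 days from the set (Tue, Wed): 44 × 2 = 88.
The 6 extra days are Wednesday, Thursday, Friday, Saturday, Sunday, Monday — 1 of them qualifies.
Total: 88 + 1 = 89.

89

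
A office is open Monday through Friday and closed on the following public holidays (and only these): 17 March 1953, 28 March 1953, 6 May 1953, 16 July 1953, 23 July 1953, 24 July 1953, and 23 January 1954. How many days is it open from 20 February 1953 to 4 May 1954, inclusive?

20 February 1953 is a Friday.
That's 439 days from start to end, counting both.
439 = 7 × 62 + 5, so there are 62 full weeks plus 5 extra days.
Each full week contributes 5 weekdays (Mon–Fri): 62 × 5 = 310.
The 5 extra days are Friday, Saturday, Sunday, Monday, Tuesday — 3 of them qualify.
Total: 310 + 3 = 313.
Holidays: 17 March 1953 (Tue); 28 March 1953 (Sat); 6 May 1953 (Wed); 16 July 1953 (Thu); 23 July 1953 (Thu); 24 July 1953 (Fri); 23 January 1954 (Sat).
5 of the 7 holidays fall on weekdays; the rest are weekends and were already excluded.
Business days: 313 − 5 = 308.

308 business days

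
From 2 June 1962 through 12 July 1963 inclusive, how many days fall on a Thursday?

2 June 1962 is a Saturday.
The range spans 406 days (inclusive of both endpoints).
406 = 7 × 58, so the span is exactly 58 full weeks.
Each full week contributes one Thursday: 58 so far.

58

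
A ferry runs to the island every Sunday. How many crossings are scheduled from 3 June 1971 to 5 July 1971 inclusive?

3 June 1971 is a Thursday.
That's 33 days from start to end, counting both.
33 = 7 × 4 + 5, so there are 4 full weeks plus 5 extra days.
Each full week contributes one Sunday: 4 so far.
The 5 extra days are Thu, Fri, Sat, Sun, Mon — 1 of them qualifies.
Total: 4 + 1 = 5.

5 Sundays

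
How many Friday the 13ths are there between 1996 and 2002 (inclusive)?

Friday-the-13ths by year:
1996: Sep, Dec
1997: Jun
1998: Feb, Mar, Nov
1999: Aug
2000: Oct
2001: Apr, Jul
2002: Sep, Dec

12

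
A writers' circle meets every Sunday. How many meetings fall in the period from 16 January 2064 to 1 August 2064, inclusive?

28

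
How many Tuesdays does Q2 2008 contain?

13

1 April 2008 is a Tuesday.
That's 91 days from start to end, counting both.
91 = 7 × 13, so the span is exactly 13 full weeks.
Each full week contributes one Tuesday: 13 so far.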